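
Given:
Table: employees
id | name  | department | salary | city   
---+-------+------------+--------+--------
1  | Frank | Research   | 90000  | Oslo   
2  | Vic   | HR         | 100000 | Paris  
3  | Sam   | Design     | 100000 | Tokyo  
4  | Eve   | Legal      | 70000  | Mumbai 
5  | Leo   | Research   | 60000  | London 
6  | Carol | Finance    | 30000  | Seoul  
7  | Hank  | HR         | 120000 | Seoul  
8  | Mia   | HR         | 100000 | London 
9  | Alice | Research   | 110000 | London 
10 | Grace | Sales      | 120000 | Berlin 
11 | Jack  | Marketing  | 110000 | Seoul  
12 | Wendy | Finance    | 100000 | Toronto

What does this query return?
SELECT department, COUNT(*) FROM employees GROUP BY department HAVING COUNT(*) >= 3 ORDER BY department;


Groups with count >= 3:
  HR: 3 -> PASS
  Research: 3 -> PASS
  Design: 1 -> filtered out
  Finance: 2 -> filtered out
  Legal: 1 -> filtered out
  Marketing: 1 -> filtered out
  Sales: 1 -> filtered out


2 groups:
HR, 3
Research, 3


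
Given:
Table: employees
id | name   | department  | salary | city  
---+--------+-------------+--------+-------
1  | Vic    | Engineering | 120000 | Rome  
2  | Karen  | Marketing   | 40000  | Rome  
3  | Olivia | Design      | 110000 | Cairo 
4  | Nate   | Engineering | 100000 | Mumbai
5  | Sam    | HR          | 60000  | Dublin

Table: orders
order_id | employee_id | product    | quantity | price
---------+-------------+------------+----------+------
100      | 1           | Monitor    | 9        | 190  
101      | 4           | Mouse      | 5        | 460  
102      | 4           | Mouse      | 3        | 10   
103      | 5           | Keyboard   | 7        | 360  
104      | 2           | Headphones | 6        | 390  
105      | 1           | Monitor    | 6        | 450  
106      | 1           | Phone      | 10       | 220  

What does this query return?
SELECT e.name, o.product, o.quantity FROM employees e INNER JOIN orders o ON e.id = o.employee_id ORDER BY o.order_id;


Joining employees.id = orders.employee_id:
  employee Vic (id=1) -> order Monitor
  employee Nate (id=4) -> order Mouse
  employee Nate (id=4) -> order Mouse
  employee Sam (id=5) -> order Keyboard
  employee Karen (id=2) -> order Headphones
  employee Vic (id=1) -> order Monitor
  employee Vic (id=1) -> order Phone


7 rows:
Vic, Monitor, 9
Nate, Mouse, 5
Nate, Mouse, 3
Sam, Keyboard, 7
Karen, Headphones, 6
Vic, Monitor, 6
Vic, Phone, 10


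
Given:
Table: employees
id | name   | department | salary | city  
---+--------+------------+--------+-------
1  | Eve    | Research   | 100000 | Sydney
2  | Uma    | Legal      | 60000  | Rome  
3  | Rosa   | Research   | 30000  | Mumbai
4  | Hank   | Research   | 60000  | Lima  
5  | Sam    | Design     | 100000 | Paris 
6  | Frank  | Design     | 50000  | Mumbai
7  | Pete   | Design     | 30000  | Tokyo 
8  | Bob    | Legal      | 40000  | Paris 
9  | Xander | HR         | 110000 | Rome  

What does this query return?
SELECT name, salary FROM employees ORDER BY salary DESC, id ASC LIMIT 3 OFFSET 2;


Sort by salary DESC (id ASC tiebreak), then skip 2 and take 3
Rows 3 through 5

3 rows:
Sam, 100000
Uma, 60000
Hank, 60000


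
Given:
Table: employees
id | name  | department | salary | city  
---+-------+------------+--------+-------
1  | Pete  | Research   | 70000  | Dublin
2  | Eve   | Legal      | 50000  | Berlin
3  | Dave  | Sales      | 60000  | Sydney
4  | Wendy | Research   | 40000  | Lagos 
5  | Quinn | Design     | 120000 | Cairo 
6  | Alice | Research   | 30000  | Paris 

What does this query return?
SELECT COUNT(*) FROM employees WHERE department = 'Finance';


Counting rows where department = 'Finance'


0


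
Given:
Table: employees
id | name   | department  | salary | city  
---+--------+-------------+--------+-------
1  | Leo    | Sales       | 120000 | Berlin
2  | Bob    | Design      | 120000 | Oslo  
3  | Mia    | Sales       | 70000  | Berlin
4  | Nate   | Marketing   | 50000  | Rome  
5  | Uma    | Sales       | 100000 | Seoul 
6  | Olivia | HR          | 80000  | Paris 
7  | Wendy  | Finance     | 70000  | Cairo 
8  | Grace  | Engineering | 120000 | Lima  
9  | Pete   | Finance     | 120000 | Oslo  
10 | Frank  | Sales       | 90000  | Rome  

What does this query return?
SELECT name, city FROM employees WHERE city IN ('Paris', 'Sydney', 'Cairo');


Filtering: city IN ('Paris', 'Sydney', 'Cairo')
Matching: 2 rows

2 rows:
Olivia, Paris
Wendy, Cairo


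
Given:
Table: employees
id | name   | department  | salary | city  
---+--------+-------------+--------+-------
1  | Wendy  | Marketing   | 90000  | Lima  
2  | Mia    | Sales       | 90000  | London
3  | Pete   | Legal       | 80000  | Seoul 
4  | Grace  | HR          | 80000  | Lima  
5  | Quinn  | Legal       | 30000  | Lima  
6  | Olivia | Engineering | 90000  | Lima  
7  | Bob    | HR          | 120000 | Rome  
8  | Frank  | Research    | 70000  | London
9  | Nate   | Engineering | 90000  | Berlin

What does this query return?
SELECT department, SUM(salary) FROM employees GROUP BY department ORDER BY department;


Summing salary within each department:
  Engineering: 90000 + 90000 = 180000
  HR: 80000 + 120000 = 200000
  Legal: 80000 + 30000 = 110000
  Marketing: 90000 = 90000
  Research: 70000 = 70000
  Sales: 90000 = 90000


6 groups:
Engineering, 180000
HR, 200000
Legal, 110000
Marketing, 90000
Research, 70000
Sales, 90000


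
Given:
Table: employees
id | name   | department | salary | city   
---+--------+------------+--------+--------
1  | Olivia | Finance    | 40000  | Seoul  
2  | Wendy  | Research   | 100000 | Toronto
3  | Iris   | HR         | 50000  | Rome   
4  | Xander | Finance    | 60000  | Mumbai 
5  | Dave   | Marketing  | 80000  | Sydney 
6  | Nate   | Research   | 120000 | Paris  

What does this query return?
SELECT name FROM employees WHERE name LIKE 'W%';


LIKE 'W%' matches names starting with 'W'
Matching: 1

1 rows:
Wendy


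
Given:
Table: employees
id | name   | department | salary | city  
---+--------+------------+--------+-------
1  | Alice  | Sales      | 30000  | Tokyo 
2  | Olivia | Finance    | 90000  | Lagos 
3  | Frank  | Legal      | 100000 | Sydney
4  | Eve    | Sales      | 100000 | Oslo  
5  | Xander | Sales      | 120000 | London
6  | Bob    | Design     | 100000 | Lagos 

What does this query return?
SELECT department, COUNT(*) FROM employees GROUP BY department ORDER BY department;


Assigning each row to its department group:
  Alice -> Sales
  Olivia -> Finance
  Frank -> Legal
  Eve -> Sales
  Xander -> Sales
  Bob -> Design


4 groups:
Design, 1
Finance, 1
Legal, 1
Sales, 3


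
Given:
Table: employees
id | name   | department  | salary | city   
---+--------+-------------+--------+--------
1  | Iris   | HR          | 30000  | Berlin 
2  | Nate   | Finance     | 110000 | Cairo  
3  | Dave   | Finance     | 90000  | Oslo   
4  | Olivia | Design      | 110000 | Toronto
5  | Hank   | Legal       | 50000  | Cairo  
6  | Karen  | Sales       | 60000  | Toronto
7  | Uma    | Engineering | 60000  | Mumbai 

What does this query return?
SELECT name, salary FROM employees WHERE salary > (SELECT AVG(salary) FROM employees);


Subquery: AVG(salary) = 72857.14
Filtering: salary > 72857.14
  Nate (110000) -> MATCH
  Dave (90000) -> MATCH
  Olivia (110000) -> MATCH


3 rows:
Nate, 110000
Dave, 90000
Olivia, 110000


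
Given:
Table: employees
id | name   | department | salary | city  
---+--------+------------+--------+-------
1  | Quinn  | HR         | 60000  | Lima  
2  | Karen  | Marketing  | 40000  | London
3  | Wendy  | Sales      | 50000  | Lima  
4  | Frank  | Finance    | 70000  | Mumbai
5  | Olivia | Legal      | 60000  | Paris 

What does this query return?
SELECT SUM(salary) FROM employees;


SUM(salary) = 60000 + 40000 + 50000 + 70000 + 60000 = 280000

280000


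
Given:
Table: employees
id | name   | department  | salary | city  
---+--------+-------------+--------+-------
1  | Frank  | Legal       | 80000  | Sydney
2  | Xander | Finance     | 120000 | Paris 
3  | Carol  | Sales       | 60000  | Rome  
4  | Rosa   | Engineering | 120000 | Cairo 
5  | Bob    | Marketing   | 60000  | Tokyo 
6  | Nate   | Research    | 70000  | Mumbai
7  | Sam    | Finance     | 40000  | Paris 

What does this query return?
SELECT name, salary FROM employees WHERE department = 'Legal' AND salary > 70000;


Filtering: department = 'Legal' AND salary > 70000
Matching: 1 rows

1 rows:
Frank, 80000


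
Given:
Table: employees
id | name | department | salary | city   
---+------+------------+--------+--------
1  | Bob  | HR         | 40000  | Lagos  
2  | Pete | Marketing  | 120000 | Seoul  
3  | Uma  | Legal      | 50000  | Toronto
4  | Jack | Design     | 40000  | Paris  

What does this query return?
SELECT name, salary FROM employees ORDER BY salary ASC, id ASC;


Sorting by salary ASC, then id ASC for ties

4 rows:
Bob, 40000
Jack, 40000
Uma, 50000
Pete, 120000


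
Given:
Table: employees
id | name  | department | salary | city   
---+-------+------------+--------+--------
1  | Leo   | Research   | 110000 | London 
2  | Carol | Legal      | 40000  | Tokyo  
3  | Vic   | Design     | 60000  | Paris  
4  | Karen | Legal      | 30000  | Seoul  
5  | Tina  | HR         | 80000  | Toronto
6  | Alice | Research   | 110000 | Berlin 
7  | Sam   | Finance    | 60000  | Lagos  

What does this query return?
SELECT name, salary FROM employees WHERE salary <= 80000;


Filtering: salary <= 80000
Matching: 5 rows

5 rows:
Carol, 40000
Vic, 60000
Karen, 30000
Tina, 80000
Sam, 60000


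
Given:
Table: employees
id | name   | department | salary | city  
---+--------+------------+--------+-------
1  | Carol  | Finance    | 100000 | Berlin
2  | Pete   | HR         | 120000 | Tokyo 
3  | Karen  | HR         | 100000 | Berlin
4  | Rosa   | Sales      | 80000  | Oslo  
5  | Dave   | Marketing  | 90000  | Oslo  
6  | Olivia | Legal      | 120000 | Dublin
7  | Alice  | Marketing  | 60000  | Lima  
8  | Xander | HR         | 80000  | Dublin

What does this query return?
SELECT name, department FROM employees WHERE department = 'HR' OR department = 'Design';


Filtering: department = 'HR' OR 'Design'
Matching: 3 rows

3 rows:
Pete, HR
Karen, HR
Xander, HR


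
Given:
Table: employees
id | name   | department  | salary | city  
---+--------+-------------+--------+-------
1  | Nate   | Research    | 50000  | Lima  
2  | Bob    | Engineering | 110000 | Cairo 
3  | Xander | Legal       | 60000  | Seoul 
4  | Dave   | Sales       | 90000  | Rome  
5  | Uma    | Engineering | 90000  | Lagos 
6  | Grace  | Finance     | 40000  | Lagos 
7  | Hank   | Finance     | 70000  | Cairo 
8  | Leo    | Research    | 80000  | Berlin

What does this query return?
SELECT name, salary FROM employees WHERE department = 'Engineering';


Filtering: department = 'Engineering'
Matching rows: 2

2 rows:
Bob, 110000
Uma, 90000


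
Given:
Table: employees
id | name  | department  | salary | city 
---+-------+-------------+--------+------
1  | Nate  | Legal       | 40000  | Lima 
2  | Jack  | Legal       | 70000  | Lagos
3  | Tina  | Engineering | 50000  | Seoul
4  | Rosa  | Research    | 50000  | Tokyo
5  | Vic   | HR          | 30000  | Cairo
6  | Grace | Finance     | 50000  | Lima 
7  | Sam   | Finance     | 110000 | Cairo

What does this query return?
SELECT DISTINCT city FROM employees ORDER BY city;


All 'city' values (row order): Lima, Lagos, Seoul, Tokyo, Cairo, Lima, Cairo
Removing duplicates leaves 5 unique value(s).

5 values:
Cairo
Lagos
Lima
Seoul
Tokyo


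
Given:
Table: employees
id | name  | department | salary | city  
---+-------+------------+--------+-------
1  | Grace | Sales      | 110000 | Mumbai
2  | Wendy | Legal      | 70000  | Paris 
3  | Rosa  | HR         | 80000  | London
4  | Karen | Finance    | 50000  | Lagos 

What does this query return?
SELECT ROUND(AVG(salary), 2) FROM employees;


SUM(salary) = 310000
COUNT = 4
ROUND(AVG, 2) = ROUND(310000 / 4, 2) = 77500.0

77500.0


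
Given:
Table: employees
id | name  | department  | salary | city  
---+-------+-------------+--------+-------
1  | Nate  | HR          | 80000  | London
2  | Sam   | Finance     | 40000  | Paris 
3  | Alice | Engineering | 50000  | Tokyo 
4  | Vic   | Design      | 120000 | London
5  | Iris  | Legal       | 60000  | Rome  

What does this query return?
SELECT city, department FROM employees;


Projecting columns: city, department

5 rows:
London, HR
Paris, Finance
Tokyo, Engineering
London, Design
Rome, Legal


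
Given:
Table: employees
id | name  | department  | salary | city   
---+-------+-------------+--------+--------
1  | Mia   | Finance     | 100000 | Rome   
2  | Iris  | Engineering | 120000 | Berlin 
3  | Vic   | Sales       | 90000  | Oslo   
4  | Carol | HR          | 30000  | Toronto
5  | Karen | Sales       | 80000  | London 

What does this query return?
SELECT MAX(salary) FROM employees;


Salaries: 100000, 120000, 90000, 30000, 80000
MAX = 120000

120000


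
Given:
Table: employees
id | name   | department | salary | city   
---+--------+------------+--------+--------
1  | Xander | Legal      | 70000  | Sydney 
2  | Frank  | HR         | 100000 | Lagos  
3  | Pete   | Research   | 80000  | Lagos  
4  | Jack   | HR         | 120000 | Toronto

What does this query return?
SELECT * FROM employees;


SELECT * returns all 4 rows with all columns

4 rows:
1, Xander, Legal, 70000, Sydney
2, Frank, HR, 100000, Lagos
3, Pete, Research, 80000, Lagos
4, Jack, HR, 120000, Toronto


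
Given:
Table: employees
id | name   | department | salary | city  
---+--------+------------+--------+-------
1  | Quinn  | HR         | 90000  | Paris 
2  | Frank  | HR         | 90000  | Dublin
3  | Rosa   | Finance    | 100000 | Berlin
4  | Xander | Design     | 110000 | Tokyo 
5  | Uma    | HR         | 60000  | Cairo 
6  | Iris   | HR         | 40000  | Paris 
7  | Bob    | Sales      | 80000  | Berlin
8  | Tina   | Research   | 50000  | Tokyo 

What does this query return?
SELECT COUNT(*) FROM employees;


COUNT(*) counts all rows

8


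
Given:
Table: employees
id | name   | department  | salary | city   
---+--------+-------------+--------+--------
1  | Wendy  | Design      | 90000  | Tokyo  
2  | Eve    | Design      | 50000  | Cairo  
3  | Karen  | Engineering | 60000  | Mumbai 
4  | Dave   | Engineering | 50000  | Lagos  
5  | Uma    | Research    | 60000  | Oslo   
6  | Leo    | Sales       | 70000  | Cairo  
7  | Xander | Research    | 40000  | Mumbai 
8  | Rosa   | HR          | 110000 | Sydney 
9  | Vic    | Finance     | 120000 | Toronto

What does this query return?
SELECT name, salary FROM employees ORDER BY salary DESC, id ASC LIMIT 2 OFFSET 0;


Sort by salary DESC (id ASC tiebreak), then skip 0 and take 2
Rows 1 through 2

2 rows:
Vic, 120000
Rosa, 110000


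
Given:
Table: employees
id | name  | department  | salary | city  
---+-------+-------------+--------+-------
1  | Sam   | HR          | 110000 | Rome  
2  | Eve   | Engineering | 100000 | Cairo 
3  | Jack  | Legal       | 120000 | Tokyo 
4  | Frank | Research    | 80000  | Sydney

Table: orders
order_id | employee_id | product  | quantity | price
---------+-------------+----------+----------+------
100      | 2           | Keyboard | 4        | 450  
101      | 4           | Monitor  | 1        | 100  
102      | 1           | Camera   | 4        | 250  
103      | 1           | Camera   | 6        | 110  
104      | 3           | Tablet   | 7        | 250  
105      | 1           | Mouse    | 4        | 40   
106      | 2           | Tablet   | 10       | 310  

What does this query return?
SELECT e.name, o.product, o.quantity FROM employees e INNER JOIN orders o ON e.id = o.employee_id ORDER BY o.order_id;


Joining employees.id = orders.employee_id:
  employee Eve (id=2) -> order Keyboard
  employee Frank (id=4) -> order Monitor
  employee Sam (id=1) -> order Camera
  employee Sam (id=1) -> order Camera
  employee Jack (id=3) -> order Tablet
  employee Sam (id=1) -> order Mouse
  employee Eve (id=2) -> order Tablet


7 rows:
Eve, Keyboard, 4
Frank, Monitor, 1
Sam, Camera, 4
Sam, Camera, 6
Jack, Tablet, 7
Sam, Mouse, 4
Eve, Tablet, 10


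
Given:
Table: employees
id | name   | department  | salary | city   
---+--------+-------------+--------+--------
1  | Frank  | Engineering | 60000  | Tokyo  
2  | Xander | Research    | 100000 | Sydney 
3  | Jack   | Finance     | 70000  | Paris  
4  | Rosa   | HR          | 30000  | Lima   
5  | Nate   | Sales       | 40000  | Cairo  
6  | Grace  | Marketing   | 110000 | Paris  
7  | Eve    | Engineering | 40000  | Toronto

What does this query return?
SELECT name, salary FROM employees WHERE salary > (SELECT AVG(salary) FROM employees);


Subquery: AVG(salary) = 64285.71
Filtering: salary > 64285.71
  Xander (100000) -> MATCH
  Jack (70000) -> MATCH
  Grace (110000) -> MATCH


3 rows:
Xander, 100000
Jack, 70000
Grace, 110000


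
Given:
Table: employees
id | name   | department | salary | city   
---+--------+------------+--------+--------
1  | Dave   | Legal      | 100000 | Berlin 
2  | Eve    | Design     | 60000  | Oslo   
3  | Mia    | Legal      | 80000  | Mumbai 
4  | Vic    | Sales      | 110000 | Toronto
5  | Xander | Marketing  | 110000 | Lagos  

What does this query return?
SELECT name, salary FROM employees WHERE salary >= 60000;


Filtering: salary >= 60000
Matching: 5 rows

5 rows:
Dave, 100000
Eve, 60000
Mia, 80000
Vic, 110000
Xander, 110000


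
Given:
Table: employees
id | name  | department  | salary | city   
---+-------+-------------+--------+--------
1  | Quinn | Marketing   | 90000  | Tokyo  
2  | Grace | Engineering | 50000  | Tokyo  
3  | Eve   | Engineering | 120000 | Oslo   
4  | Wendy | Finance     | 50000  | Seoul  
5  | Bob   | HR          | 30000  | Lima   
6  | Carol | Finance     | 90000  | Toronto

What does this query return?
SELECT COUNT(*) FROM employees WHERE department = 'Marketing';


Counting rows where department = 'Marketing'
  Quinn -> MATCH


1


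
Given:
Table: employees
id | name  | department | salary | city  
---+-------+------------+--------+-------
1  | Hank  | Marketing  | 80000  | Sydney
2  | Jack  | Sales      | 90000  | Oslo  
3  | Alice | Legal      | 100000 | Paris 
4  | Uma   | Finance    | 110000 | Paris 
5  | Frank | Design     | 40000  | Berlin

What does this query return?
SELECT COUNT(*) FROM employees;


COUNT(*) counts all rows

5


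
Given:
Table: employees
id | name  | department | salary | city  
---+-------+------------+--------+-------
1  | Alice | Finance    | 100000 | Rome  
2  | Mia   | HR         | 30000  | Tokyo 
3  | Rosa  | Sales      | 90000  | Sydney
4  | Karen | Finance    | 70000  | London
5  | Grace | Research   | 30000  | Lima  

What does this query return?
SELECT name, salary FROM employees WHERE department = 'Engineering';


Filtering: department = 'Engineering'
Matching rows: 0

Empty result set (0 rows)


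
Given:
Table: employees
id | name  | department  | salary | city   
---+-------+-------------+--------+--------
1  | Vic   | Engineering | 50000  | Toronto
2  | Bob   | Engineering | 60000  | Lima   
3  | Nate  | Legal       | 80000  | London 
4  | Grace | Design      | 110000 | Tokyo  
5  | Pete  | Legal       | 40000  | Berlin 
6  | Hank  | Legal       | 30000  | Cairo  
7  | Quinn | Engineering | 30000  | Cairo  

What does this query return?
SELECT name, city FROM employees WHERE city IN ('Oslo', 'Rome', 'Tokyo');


Filtering: city IN ('Oslo', 'Rome', 'Tokyo')
Matching: 1 rows

1 rows:
Grace, Tokyo


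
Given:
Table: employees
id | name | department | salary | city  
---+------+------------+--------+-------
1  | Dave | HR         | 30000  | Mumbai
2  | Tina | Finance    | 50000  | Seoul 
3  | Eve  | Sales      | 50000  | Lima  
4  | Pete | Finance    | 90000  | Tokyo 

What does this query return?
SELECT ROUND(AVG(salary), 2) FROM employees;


SUM(salary) = 220000
COUNT = 4
ROUND(AVG, 2) = ROUND(220000 / 4, 2) = 55000.0

55000.0


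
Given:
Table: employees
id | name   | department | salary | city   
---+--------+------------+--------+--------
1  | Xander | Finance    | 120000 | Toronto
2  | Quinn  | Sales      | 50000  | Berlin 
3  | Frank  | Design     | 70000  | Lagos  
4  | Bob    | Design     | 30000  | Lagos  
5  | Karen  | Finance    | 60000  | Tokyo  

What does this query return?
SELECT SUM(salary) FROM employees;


SUM(salary) = 120000 + 50000 + 70000 + 30000 + 60000 = 330000

330000


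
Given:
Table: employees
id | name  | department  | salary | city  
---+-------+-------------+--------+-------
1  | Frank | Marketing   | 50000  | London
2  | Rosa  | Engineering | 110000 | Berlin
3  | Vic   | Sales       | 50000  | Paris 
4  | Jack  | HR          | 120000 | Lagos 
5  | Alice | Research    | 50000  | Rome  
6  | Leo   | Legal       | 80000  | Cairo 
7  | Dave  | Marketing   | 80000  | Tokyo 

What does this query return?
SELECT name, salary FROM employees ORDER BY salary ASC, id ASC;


Sorting by salary ASC, then id ASC for ties

7 rows:
Frank, 50000
Vic, 50000
Alice, 50000
Leo, 80000
Dave, 80000
Rosa, 110000
Jack, 120000


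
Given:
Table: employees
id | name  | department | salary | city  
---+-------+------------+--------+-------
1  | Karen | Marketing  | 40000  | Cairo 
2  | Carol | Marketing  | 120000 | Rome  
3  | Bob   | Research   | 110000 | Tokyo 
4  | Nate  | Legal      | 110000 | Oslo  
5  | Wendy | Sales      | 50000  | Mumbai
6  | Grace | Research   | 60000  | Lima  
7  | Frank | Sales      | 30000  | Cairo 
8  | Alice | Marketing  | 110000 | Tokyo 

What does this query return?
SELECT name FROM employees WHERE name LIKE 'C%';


LIKE 'C%' matches names starting with 'C'
Matching: 1

1 rows:
Carol


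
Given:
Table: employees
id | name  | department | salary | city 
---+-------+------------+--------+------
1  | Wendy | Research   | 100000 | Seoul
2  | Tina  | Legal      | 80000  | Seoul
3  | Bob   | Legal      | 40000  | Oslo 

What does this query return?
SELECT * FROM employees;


SELECT * returns all 3 rows with all columns

3 rows:
1, Wendy, Research, 100000, Seoul
2, Tina, Legal, 80000, Seoul
3, Bob, Legal, 40000, Oslo


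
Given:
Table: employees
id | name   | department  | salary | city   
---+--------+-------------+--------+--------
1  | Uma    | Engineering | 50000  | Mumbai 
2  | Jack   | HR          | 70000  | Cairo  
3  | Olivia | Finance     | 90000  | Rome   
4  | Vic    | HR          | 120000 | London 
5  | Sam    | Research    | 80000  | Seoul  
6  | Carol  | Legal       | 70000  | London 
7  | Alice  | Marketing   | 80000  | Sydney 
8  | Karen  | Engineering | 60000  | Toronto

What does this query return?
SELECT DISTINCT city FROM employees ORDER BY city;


All 'city' values (row order): Mumbai, Cairo, Rome, London, Seoul, London, Sydney, Toronto
Removing duplicates leaves 7 unique value(s).

7 values:
Cairo
London
Mumbai
Rome
Seoul
Sydney
Toronto


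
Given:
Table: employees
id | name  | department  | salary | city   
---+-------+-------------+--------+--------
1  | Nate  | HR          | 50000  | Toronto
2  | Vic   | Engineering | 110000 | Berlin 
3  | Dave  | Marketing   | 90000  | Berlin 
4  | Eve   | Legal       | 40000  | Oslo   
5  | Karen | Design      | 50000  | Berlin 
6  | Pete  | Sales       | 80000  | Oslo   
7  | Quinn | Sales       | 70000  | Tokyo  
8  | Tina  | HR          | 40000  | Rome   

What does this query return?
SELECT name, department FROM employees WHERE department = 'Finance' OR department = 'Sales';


Filtering: department = 'Finance' OR 'Sales'
Matching: 2 rows

2 rows:
Pete, Sales
Quinn, Sales


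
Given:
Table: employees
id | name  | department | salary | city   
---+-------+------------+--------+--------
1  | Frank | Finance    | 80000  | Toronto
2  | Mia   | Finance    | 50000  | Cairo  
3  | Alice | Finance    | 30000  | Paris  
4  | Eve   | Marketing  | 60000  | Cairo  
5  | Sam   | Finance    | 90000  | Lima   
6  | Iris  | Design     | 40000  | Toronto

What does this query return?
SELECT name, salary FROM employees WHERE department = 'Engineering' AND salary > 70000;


Filtering: department = 'Engineering' AND salary > 70000
Matching: 0 rows

Empty result set (0 rows)


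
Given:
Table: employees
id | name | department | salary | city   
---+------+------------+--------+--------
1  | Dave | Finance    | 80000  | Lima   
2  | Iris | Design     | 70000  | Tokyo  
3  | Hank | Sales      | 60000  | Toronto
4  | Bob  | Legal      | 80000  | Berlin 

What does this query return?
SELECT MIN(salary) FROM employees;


Salaries: 80000, 70000, 60000, 80000
MIN = 60000

60000


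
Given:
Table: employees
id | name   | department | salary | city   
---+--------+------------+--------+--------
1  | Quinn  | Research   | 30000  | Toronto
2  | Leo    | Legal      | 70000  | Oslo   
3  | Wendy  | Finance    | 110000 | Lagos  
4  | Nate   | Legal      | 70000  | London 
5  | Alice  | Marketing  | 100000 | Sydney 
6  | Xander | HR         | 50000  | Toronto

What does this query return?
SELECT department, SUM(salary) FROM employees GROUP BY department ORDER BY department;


Summing salary within each department:
  Finance: 110000 = 110000
  HR: 50000 = 50000
  Legal: 70000 + 70000 = 140000
  Marketing: 100000 = 100000
  Research: 30000 = 30000


5 groups:
Finance, 110000
HR, 50000
Legal, 140000
Marketing, 100000
Research, 30000


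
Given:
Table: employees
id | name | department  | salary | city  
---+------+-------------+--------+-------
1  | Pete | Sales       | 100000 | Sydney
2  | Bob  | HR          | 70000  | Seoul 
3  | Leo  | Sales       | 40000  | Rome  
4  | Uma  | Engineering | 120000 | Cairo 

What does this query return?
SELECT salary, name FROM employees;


Projecting columns: salary, name

4 rows:
100000, Pete
70000, Bob
40000, Leo
120000, Uma


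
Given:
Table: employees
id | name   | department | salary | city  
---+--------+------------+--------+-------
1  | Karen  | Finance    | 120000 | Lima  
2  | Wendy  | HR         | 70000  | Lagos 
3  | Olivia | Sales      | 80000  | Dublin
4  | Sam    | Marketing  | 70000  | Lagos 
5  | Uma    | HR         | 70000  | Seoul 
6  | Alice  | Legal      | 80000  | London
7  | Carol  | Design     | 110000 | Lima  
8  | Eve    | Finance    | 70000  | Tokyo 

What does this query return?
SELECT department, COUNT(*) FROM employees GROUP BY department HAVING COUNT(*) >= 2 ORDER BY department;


Groups with count >= 2:
  Finance: 2 -> PASS
  HR: 2 -> PASS
  Design: 1 -> filtered out
  Legal: 1 -> filtered out
  Marketing: 1 -> filtered out
  Sales: 1 -> filtered out


2 groups:
Finance, 2
HR, 2


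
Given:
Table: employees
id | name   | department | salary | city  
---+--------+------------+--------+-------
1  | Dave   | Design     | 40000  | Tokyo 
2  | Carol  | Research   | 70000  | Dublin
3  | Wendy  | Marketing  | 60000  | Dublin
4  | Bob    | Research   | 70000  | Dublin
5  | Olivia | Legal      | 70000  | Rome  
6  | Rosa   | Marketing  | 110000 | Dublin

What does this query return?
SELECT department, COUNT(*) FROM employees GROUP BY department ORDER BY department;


Assigning each row to its department group:
  Dave -> Design
  Carol -> Research
  Wendy -> Marketing
  Bob -> Research
  Olivia -> Legal
  Rosa -> Marketing


4 groups:
Design, 1
Legal, 1
Marketing, 2
Research, 2


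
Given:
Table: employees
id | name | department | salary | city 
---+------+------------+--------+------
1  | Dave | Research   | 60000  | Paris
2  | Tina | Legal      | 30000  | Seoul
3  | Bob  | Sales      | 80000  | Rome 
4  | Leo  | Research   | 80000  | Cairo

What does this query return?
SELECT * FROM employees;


SELECT * returns all 4 rows with all columns

4 rows:
1, Dave, Research, 60000, Paris
2, Tina, Legal, 30000, Seoul
3, Bob, Sales, 80000, Rome
4, Leo, Research, 80000, Cairo


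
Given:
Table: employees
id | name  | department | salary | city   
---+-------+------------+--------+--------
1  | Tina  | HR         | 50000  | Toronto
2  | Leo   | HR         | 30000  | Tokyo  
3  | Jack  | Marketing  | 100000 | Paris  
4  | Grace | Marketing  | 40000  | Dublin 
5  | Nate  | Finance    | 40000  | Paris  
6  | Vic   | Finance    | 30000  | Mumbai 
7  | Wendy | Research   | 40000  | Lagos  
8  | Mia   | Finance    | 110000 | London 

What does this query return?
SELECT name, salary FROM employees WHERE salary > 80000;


Filtering: salary > 80000
Matching: 2 rows

2 rows:
Jack, 100000
Mia, 110000


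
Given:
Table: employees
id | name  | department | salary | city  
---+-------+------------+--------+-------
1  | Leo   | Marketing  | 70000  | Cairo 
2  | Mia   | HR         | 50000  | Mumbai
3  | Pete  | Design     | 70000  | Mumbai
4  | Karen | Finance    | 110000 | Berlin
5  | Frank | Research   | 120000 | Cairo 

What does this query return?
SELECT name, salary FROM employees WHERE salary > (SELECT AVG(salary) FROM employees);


Subquery: AVG(salary) = 84000.0
Filtering: salary > 84000.0
  Karen (110000) -> MATCH
  Frank (120000) -> MATCH


2 rows:
Karen, 110000
Frank, 120000


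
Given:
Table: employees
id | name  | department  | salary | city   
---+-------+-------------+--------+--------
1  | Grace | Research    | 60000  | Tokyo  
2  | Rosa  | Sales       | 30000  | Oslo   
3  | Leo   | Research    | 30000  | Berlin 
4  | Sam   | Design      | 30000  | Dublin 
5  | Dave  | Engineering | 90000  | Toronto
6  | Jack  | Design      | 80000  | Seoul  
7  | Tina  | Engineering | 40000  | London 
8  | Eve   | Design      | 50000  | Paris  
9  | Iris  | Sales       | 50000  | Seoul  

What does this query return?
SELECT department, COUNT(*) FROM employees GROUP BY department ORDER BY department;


Assigning each row to its department group:
  Grace -> Research
  Rosa -> Sales
  Leo -> Research
  Sam -> Design
  Dave -> Engineering
  Jack -> Design
  Tina -> Engineering
  Eve -> Design
  Iris -> Sales


4 groups:
Design, 3
Engineering, 2
Research, 2
Sales, 2


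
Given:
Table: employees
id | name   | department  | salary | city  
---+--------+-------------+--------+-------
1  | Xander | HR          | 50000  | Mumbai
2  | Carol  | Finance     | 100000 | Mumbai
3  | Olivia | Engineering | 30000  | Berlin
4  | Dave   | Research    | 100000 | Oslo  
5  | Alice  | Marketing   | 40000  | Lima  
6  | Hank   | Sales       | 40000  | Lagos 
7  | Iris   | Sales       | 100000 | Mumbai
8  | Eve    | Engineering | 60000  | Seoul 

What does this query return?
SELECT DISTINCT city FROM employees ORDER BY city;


All 'city' values (row order): Mumbai, Mumbai, Berlin, Oslo, Lima, Lagos, Mumbai, Seoul
Removing duplicates leaves 6 unique value(s).

6 values:
Berlin
Lagos
Lima
Mumbai
Oslo
Seoul


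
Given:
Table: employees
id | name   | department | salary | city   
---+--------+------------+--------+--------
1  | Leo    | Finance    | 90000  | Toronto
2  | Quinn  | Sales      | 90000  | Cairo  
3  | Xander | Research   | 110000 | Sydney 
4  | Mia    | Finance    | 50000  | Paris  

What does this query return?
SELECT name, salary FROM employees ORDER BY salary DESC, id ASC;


Sorting by salary DESC, then id ASC for ties

4 rows:
Xander, 110000
Leo, 90000
Quinn, 90000
Mia, 50000


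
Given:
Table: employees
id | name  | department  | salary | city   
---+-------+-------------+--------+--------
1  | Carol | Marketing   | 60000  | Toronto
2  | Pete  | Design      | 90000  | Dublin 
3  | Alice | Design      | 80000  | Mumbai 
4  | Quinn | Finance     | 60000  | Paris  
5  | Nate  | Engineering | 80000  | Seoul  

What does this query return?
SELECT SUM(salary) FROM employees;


SUM(salary) = 60000 + 90000 + 80000 + 60000 + 80000 = 370000

370000


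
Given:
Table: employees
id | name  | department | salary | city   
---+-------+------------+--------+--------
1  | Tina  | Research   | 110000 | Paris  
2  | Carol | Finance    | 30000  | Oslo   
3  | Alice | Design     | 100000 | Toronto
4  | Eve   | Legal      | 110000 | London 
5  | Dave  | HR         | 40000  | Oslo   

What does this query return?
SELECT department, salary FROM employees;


Projecting columns: department, salary

5 rows:
Research, 110000
Finance, 30000
Design, 100000
Legal, 110000
HR, 40000


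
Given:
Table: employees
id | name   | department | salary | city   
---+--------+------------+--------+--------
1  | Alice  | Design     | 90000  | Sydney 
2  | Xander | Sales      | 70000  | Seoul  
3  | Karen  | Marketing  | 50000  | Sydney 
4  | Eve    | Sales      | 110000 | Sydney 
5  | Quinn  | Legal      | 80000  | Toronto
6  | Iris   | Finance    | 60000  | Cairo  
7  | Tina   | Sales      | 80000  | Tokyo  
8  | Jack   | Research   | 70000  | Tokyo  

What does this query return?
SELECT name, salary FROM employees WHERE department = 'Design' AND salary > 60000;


Filtering: department = 'Design' AND salary > 60000
Matching: 1 rows

1 rows:
Alice, 90000


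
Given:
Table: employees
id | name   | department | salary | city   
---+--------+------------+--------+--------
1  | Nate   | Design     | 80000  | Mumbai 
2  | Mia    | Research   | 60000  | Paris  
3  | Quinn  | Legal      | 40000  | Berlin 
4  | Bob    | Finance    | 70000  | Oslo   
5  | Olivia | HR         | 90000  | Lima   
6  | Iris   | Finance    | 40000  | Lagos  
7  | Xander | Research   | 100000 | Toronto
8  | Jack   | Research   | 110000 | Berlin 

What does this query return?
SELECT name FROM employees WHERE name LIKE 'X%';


LIKE 'X%' matches names starting with 'X'
Matching: 1

1 rows:
Xander


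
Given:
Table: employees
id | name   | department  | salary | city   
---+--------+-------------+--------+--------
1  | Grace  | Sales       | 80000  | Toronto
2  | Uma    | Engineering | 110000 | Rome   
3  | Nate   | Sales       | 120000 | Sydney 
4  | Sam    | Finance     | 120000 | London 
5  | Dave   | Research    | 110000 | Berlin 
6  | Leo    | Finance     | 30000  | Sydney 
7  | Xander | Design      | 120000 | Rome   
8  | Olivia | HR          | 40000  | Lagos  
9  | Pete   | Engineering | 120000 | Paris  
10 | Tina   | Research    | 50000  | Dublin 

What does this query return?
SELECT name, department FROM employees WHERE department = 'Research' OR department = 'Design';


Filtering: department = 'Research' OR 'Design'
Matching: 3 rows

3 rows:
Dave, Research
Xander, Design
Tina, Research


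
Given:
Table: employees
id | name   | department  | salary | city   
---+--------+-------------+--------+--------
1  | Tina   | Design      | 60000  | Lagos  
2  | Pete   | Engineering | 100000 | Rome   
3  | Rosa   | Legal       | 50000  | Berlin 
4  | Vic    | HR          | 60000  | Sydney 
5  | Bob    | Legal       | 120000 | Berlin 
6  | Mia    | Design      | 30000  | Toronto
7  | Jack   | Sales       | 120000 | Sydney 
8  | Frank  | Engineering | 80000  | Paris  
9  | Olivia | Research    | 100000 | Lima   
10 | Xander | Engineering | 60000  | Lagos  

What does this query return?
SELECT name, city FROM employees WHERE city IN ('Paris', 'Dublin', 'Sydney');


Filtering: city IN ('Paris', 'Dublin', 'Sydney')
Matching: 3 rows

3 rows:
Vic, Sydney
Jack, Sydney
Frank, Paris


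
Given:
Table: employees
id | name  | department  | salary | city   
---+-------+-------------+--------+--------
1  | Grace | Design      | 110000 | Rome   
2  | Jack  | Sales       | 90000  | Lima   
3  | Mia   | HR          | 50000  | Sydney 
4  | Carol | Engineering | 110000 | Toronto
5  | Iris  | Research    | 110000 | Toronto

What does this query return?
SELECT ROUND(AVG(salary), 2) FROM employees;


SUM(salary) = 470000
COUNT = 5
ROUND(AVG, 2) = ROUND(470000 / 5, 2) = 94000.0

94000.0


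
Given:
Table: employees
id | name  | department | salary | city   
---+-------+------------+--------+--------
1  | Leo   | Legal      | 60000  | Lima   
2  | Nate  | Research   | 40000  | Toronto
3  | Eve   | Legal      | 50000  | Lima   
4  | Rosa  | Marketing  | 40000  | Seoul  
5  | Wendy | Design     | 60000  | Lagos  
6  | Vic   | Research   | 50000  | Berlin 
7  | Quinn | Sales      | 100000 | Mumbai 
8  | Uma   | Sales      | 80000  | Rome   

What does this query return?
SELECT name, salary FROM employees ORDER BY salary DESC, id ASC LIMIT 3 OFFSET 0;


Sort by salary DESC (id ASC tiebreak), then skip 0 and take 3
Rows 1 through 3

3 rows:
Quinn, 100000
Uma, 80000
Leo, 60000


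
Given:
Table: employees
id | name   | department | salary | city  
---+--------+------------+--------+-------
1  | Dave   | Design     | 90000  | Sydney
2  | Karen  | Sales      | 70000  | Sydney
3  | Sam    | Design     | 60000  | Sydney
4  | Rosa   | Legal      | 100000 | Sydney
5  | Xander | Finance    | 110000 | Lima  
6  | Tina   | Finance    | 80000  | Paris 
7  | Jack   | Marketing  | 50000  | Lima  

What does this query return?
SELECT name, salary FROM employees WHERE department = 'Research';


Filtering: department = 'Research'
Matching rows: 0

Empty result set (0 rows)


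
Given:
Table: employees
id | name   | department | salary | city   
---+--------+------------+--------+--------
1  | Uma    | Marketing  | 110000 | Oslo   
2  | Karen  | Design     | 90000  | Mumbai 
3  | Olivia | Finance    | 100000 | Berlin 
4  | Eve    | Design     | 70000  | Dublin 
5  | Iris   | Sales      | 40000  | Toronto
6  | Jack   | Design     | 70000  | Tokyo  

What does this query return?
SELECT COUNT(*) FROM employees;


COUNT(*) counts all rows

6


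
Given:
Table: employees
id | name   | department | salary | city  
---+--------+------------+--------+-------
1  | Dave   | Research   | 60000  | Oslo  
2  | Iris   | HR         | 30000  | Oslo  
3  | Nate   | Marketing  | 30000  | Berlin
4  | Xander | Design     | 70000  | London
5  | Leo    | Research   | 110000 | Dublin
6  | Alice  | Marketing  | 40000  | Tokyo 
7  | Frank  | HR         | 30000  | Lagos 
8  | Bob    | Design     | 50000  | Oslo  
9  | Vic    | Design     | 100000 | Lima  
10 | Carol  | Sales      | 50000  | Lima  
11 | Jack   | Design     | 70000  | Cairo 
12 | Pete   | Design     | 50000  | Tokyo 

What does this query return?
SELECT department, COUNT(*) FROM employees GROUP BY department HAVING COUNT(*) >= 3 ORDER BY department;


Groups with count >= 3:
  Design: 5 -> PASS
  HR: 2 -> filtered out
  Marketing: 2 -> filtered out
  Research: 2 -> filtered out
  Sales: 1 -> filtered out


1 groups:
Design, 5


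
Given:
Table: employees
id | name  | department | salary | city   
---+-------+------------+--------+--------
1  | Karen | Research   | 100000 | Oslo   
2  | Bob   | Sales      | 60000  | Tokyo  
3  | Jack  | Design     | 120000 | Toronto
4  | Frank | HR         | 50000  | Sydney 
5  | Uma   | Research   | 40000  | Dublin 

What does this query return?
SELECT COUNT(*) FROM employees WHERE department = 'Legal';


Counting rows where department = 'Legal'


0


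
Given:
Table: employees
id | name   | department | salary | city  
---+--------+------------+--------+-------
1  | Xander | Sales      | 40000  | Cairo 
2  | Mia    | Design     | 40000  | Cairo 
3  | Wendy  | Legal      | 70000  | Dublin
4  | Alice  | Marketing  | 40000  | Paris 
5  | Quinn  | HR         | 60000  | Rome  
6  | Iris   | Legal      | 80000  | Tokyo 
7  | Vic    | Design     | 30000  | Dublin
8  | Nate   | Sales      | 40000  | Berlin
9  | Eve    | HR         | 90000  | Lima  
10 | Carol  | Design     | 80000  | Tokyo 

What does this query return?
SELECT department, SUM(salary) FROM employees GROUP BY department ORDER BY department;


Summing salary within each department:
  Design: 40000 + 30000 + 80000 = 150000
  HR: 60000 + 90000 = 150000
  Legal: 70000 + 80000 = 150000
  Marketing: 40000 = 40000
  Sales: 40000 + 40000 = 80000


5 groups:
Design, 150000
HR, 150000
Legal, 150000
Marketing, 40000
Sales, 80000


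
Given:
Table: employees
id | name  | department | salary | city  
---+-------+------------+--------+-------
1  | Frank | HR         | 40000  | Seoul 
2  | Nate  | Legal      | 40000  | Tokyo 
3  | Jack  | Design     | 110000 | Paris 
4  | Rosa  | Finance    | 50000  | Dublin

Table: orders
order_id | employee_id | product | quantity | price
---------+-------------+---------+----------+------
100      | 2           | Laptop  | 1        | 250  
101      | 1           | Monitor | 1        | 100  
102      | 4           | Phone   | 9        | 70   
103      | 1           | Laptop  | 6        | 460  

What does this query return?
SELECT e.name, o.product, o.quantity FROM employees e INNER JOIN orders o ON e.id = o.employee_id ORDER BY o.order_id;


Joining employees.id = orders.employee_id:
  employee Nate (id=2) -> order Laptop
  employee Frank (id=1) -> order Monitor
  employee Rosa (id=4) -> order Phone
  employee Frank (id=1) -> order Laptop


4 rows:
Nate, Laptop, 1
Frank, Monitor, 1
Rosa, Phone, 9
Frank, Laptop, 6
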